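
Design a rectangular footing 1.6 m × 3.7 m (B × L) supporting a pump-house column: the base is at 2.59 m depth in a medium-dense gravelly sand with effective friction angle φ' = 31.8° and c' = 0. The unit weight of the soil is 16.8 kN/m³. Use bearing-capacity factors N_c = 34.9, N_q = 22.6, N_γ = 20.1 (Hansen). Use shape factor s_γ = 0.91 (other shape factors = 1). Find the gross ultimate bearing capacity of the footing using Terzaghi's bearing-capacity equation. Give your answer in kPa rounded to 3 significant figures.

Overburden at base level: q = 16.8 × 2.59 = 43.512 kPa.
Surcharge term q·N_q = 43.512 × 22.6 = 983.37 kPa; self-weight term 0.5·γ·B·N_γ·s_γ = 0.5 × 16.8 × 1.6 × 20.1 × 0.91 = 245.83 kPa.
q_ult = 983.37 + 245.83 = 1229.2 kPa.

q_ult ≈ 1230 kPa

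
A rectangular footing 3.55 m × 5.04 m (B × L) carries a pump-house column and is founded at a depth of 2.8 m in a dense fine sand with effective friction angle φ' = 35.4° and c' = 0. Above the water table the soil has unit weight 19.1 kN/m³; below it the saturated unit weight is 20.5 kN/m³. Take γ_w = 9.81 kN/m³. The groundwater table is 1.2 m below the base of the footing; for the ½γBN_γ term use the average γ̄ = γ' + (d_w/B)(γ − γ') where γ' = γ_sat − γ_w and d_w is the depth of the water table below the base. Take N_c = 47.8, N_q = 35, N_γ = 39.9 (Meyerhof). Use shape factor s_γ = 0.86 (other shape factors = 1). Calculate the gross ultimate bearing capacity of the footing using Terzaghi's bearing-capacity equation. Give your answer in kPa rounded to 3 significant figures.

q = γ·D_f = 19.1 × 2.8 = 53.48 kPa.
γ' = 10.69 kN/m³; averaging over the depth B below the base, γ̄ = γ' + (d_w/B)(γ − γ') = 13.533 kN/m³.
q·N_q = 53.48 × 35 = 1871.8 kPa
0.5·γ·B·N_γ·s_γ = 0.5 × 13.533 × 3.55 × 39.9 × 0.86 = 824.25 kPa
q_ult = 1871.8 + 824.25 = 2696 kPa.

q_ult ≈ 2700 kPa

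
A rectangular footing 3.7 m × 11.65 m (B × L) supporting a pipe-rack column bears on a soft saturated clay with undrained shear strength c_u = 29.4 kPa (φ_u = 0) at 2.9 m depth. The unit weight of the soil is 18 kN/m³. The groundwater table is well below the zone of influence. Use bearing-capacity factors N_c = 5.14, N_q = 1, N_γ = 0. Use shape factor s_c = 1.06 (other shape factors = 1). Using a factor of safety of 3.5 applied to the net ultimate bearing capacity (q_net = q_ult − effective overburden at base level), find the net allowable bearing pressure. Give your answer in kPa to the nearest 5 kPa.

Effective surcharge at the founding depth q = γ·D_f = 18 × 2.9 = 52.2 kPa.
q_ult = c·N_c·s_c + q·N_q
     = 29.4 × 5.14 × 1.06 + 52.2 × 1
     = 160.18 + 52.2 = 212.38 kPa.
Net ultimate: q_net = 212.38 − 52.2 = 160.18 kPa.
q_all(net) = 160.18 / 3.5 = 45.767 kPa.

q_all(net) ≈ 45 kPa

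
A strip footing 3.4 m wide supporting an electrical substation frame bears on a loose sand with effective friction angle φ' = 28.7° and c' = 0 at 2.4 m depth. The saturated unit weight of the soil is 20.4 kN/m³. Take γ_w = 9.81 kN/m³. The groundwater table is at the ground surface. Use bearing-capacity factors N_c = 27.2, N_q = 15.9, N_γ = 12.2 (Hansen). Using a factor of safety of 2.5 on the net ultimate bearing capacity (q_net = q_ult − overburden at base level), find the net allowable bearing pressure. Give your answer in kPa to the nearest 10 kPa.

With the water table at the surface the whole profile is submerged: γ' = 20.4 − 9.81 = 10.59 kN/m³, so q = γ'·D_f = 25.416 kPa; the same γ' applies in the ½γBN_γ term.
q_ult = q·N_q + 0.5·γ·B·N_γ
     = 25.416 × 15.9 + 0.5 × 10.59 × 3.4 × 12.2
     = 404.11 + 219.64 = 623.75 kPa.
q_net = 623.75 − 25.416 = 598.33 kPa.
q_all(net) = 598.33 / 2.5 = 239.33 kPa.

q_all(net) ≈ 240 kPa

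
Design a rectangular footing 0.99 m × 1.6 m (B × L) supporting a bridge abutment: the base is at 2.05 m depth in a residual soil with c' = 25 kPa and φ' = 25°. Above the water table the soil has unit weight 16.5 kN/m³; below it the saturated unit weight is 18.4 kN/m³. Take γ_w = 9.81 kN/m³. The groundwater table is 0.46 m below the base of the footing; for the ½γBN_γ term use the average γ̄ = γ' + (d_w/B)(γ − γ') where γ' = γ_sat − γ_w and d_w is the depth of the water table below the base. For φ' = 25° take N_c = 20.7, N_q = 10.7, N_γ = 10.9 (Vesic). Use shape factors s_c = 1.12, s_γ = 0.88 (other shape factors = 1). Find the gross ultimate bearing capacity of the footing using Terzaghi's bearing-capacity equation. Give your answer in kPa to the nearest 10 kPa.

Effective surcharge at the founding depth q = γ·D_f = 16.5 × 2.05 = 33.825 kPa.
With d_w = 0.46 m < B, γ̄ = 8.59 + (0.46/0.99) × (16.5 − 8.59) = 12.265 kN/m³.
q_ult = c·N_c·s_c + q·N_q + 0.5·γ·B·N_γ·s_γ
     = 25 × 20.7 × 1.12 + 33.825 × 10.7 + 0.5 × 12.265 × 0.99 × 10.9 × 0.88
     = 579.6 + 361.93 + 58.236 = 999.76 kPa.

q_ult ≈ 1000 kPa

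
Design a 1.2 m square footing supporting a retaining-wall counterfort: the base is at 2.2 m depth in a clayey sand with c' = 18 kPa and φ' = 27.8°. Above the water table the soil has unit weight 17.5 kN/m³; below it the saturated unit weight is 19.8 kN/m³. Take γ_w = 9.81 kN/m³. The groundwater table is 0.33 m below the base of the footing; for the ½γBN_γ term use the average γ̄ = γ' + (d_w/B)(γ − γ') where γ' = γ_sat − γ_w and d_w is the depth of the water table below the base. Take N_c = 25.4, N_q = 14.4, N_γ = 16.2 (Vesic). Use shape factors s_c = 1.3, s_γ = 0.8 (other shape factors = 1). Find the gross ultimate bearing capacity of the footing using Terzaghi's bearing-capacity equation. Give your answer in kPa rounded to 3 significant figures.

q_ult ≈ 1240 kPa

Overburden at base level: q = 17.5 × 2.2 = 38.5 kPa.
The water table is 0.33 m below the base (< B = 1.2 m), so the ½γBN_γ term uses γ̄ = γ' + (d_w/B)(γ − γ') = 9.99 + (0.33/1.2)(17.5 − 9.99) = 12.055 kN/m³.
Cohesion term c·N_c·s_c = 18 × 25.4 × 1.3 = 594.36 kPa; surcharge term q·N_q = 38.5 × 14.4 = 554.4 kPa; self-weight term 0.5·γ·B·N_γ·s_γ = 0.5 × 12.055 × 1.2 × 16.2 × 0.8 = 93.742 kPa.
q_ult = 594.36 + 554.4 + 93.742 = 1242.5 kPa.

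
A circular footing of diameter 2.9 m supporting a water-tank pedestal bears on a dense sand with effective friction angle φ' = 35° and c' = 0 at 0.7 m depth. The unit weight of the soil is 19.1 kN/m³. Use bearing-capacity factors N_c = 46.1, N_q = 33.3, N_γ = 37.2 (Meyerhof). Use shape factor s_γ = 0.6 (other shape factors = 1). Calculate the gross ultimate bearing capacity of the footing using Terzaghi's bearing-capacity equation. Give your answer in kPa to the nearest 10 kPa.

Overburden at base level: q = 19.1 × 0.7 = 13.37 kPa.
Surcharge term q·N_q = 13.37 × 33.3 = 445.22 kPa; self-weight term 0.5·γ·B·N_γ·s_γ = 0.5 × 19.1 × 2.9 × 37.2 × 0.6 = 618.15 kPa.
q_ult = 445.22 + 618.15 = 1063.4 kPa.

q_ult ≈ 1060 kPa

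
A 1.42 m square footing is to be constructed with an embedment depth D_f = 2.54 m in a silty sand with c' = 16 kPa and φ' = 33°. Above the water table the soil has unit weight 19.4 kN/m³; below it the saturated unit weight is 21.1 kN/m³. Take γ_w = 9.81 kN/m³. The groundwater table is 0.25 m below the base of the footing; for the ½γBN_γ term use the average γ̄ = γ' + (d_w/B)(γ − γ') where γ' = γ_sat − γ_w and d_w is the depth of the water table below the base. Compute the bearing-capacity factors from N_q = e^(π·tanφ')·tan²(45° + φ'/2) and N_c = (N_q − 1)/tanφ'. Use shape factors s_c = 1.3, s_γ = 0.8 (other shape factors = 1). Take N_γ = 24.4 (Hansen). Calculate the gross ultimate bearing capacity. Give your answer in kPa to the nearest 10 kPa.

q_ult ≈ 2270 kPa

tan33° = 0.6494, so N_q = e^(π×0.6494)·tan²(61.5°) = 7.692 × 3.392 = 26.09.
N_c = (26.09 − 1)/tan33° = 38.64.
Overburden at base level: q = 19.4 × 2.54 = 49.276 kPa.
The water table is 0.25 m below the base (< B = 1.42 m), so the ½γBN_γ term uses γ̄ = γ' + (d_w/B)(γ − γ') = 11.29 + (0.25/1.42)(19.4 − 11.29) = 12.718 kN/m³.
Cohesion term c·N_c·s_c = 16 × 38.638 × 1.3 = 803.68 kPa; surcharge term q·N_q = 49.276 × 26.092 = 1285.7 kPa; self-weight term 0.5·γ·B·N_γ·s_γ = 0.5 × 12.718 × 1.42 × 24.4 × 0.8 = 176.26 kPa.
q_ult = 803.68 + 1285.7 + 176.26 = 2265.6 kPa.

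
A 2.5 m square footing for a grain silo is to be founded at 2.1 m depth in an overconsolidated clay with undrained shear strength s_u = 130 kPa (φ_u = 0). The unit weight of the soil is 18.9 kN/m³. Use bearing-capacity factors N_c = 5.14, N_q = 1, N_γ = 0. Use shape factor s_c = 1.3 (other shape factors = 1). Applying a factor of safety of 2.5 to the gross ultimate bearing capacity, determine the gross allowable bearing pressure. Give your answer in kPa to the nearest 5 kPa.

q_all ≈ 365 kPa

Effective surcharge at the founding depth q = γ·D_f = 18.9 × 2.1 = 39.69 kPa.
q_ult = c·N_c·s_c + q·N_q
     = 130 × 5.14 × 1.3 + 39.69 × 1
     = 868.66 + 39.69 = 908.35 kPa.
q_all = q_ult / FS = 908.35 / 2.5 = 363.34 kPa.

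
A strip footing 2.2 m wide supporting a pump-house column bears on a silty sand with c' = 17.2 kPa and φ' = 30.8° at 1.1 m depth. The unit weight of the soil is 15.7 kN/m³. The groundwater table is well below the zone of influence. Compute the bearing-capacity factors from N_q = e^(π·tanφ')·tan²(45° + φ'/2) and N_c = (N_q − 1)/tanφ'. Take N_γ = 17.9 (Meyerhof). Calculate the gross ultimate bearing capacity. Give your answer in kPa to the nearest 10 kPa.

tan30.8° = 0.5961, so N_q = e^(π×0.5961)·tan²(60.4°) = 6.506 × 3.099 = 20.16.
N_c = (20.16 − 1)/tan30.8° = 32.14.
Effective surcharge at the founding depth q = γ·D_f = 15.7 × 1.1 = 17.27 kPa.
q_ult = c·N_c + q·N_q + 0.5·γ·B·N_γ
     = 17.2 × 32.143 + 17.27 × 20.161 + 0.5 × 15.7 × 2.2 × 17.9
     = 552.86 + 348.18 + 309.13 = 1210.2 kPa.

q_ult ≈ 1210 kPa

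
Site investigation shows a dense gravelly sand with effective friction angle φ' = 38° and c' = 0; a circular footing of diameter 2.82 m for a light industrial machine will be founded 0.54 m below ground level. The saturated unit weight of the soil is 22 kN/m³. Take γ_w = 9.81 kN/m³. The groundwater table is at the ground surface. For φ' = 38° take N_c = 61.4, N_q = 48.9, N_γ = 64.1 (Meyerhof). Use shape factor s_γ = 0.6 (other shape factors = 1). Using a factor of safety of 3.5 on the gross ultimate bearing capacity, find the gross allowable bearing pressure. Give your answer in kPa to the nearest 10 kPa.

Water table at ground surface, so effective unit weight γ' = 22 − 9.81 = 12.19 kN/m³ is used throughout; overburden q = 12.19 × 0.54 = 6.5826 kPa; the same γ' applies in the ½γBN_γ term.
Surcharge term q·N_q = 6.5826 × 48.9 = 321.89 kPa; self-weight term 0.5·γ·B·N_γ·s_γ = 0.5 × 12.19 × 2.82 × 64.1 × 0.6 = 661.05 kPa.
q_ult = 321.89 + 661.05 = 982.94 kPa.
q_all = 982.94 / 3.5 = 280.84 kPa.

q_all ≈ 280 kPa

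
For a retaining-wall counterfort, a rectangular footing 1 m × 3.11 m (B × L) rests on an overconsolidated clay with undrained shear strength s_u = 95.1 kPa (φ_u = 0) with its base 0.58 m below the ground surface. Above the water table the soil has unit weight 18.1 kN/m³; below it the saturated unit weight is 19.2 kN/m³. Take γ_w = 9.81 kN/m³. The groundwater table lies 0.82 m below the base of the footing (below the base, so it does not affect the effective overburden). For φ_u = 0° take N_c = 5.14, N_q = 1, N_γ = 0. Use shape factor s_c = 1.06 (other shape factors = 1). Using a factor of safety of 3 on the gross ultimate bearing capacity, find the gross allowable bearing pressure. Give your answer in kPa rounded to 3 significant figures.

q_all ≈ 176 kPa

Overburden at base level: q = 18.1 × 0.58 = 10.498 kPa.
Cohesion term c·N_c·s_c = 95.1 × 5.14 × 1.06 = 518.14 kPa; surcharge term q·N_q = 10.498 × 1 = 10.498 kPa.
q_ult = 518.14 + 10.498 = 528.64 kPa.
q_all = 528.64 / 3 = 176.21 kPa.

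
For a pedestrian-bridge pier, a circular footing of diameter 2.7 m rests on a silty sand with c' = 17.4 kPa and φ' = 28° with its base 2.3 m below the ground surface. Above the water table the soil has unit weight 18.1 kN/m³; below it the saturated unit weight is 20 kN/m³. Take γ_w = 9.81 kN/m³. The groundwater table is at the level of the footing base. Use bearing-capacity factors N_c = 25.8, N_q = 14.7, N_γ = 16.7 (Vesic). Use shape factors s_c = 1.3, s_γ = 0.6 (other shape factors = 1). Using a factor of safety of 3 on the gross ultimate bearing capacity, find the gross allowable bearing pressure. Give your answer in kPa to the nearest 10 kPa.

q_all ≈ 440 kPa

Overburden at base level: q = 18.1 × 2.3 = 41.63 kPa.
Below the base the soil is submerged, so the ½γBN_γ term uses γ' = 20 − 9.81 = 10.19 kN/m³.
Cohesion term c·N_c·s_c = 17.4 × 25.8 × 1.3 = 583.6 kPa; surcharge term q·N_q = 41.63 × 14.7 = 611.96 kPa; self-weight term 0.5·γ·B·N_γ·s_γ = 0.5 × 10.19 × 2.7 × 16.7 × 0.6 = 137.84 kPa.
q_ult = 583.6 + 611.96 + 137.84 = 1333.4 kPa.
q_all = 1333.4 / 3 = 444.47 kPa.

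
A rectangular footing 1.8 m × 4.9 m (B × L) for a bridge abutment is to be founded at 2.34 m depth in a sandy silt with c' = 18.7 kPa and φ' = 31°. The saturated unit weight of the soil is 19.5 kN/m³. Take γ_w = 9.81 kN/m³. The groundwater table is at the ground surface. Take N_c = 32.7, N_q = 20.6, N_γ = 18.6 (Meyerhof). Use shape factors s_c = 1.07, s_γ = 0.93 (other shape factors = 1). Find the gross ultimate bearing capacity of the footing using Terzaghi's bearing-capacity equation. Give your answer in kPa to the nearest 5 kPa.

q_ult ≈ 1270 kPa

γ' = 19.5 − 9.81 = 9.69 kN/m³ (submerged throughout). q = 9.69 × 2.34 = 22.675 kPa; the same γ' applies in the ½γBN_γ term.
c·N_c·s_c = 18.7 × 32.7 × 1.07 = 654.29 kPa
q·N_q = 22.675 × 20.6 = 467.1 kPa
0.5·γ·B·N_γ·s_γ = 0.5 × 9.69 × 1.8 × 18.6 × 0.93 = 150.86 kPa
q_ult = 654.29 + 467.1 + 150.86 = 1272.2 kPa.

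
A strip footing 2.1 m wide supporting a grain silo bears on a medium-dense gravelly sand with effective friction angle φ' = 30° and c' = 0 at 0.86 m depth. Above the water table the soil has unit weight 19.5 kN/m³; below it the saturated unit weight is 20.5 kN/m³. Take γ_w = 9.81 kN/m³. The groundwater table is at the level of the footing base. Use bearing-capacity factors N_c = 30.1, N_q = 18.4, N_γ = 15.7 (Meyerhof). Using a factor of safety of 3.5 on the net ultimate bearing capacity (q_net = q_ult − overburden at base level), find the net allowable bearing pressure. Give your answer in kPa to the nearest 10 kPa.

q_all(net) ≈ 130 kPa

q = γ·D_f = 19.5 × 0.86 = 16.77 kPa.
For the ½γBN_γ term take γ' = 20.5 − 9.81 = 10.69 kN/m³ (soil below base is submerged).
q·N_q = 16.77 × 18.4 = 308.57 kPa
0.5·γ·B·N_γ = 0.5 × 10.69 × 2.1 × 15.7 = 176.22 kPa
q_ult = 308.57 + 176.22 = 484.79 kPa.
q_net = 484.79 − 16.77 = 468.02 kPa.
q_all(net) = 468.02 / 3.5 = 133.72 kPa.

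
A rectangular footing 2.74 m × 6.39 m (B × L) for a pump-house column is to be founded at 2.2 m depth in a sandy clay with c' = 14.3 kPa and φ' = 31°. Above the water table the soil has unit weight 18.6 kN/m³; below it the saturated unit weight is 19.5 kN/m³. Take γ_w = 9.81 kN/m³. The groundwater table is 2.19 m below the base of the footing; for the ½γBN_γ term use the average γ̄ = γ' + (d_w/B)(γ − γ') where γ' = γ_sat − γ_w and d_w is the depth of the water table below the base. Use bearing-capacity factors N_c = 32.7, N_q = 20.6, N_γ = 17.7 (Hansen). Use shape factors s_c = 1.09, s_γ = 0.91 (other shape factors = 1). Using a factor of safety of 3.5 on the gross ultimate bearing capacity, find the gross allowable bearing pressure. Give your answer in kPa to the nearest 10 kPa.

q_all ≈ 490 kPa

q = γ·D_f = 18.6 × 2.2 = 40.92 kPa.
γ' = 9.69 kN/m³; averaging over the depth B below the base, γ̄ = γ' + (d_w/B)(γ − γ') = 16.811 kN/m³.
c·N_c·s_c = 14.3 × 32.7 × 1.09 = 509.69 kPa
q·N_q = 40.92 × 20.6 = 842.95 kPa
0.5·γ·B·N_γ·s_γ = 0.5 × 16.811 × 2.74 × 17.7 × 0.91 = 370.97 kPa
q_ult = 509.69 + 842.95 + 370.97 = 1723.6 kPa.
q_all = 1723.6 / 3.5 = 492.46 kPa.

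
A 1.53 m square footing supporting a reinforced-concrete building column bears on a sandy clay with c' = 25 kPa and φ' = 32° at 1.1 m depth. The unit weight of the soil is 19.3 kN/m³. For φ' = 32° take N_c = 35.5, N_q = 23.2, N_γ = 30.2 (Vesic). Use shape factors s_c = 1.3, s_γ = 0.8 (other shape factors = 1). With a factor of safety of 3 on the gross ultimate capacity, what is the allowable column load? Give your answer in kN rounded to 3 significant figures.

P_all ≈ 1560 kN

Effective surcharge at the founding depth q = γ·D_f = 19.3 × 1.1 = 21.23 kPa.
q_ult = c·N_c·s_c + q·N_q + 0.5·γ·B·N_γ·s_γ
     = 25 × 35.5 × 1.3 + 21.23 × 23.2 + 0.5 × 19.3 × 1.53 × 30.2 × 0.8
     = 1153.8 + 492.54 + 356.71 = 2003 kPa.
Gross allowable pressure q_all = 2003 / 3 = 667.67 kPa.
Footing area = 2.3409 m², so allowable column load = 667.67 × 2.3409 = 1562.9 kN.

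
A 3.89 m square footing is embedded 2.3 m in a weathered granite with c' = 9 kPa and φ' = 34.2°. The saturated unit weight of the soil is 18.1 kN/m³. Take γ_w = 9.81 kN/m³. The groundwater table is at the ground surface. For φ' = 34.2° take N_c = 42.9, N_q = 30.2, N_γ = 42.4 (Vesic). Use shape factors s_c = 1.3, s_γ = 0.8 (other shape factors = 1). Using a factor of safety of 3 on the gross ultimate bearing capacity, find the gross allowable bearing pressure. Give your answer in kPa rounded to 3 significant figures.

q_all ≈ 542 kPa

With the water table at the surface the whole profile is submerged: γ' = 18.1 − 9.81 = 8.29 kN/m³, so q = γ'·D_f = 19.067 kPa; the same γ' applies in the ½γBN_γ term.
q_ult = c·N_c·s_c + q·N_q + 0.5·γ·B·N_γ·s_γ
     = 9 × 42.9 × 1.3 + 19.067 × 30.2 + 0.5 × 8.29 × 3.89 × 42.4 × 0.8
     = 501.93 + 575.82 + 546.93 = 1624.7 kPa.
q_all = 1624.7 / 3 = 541.56 kPa.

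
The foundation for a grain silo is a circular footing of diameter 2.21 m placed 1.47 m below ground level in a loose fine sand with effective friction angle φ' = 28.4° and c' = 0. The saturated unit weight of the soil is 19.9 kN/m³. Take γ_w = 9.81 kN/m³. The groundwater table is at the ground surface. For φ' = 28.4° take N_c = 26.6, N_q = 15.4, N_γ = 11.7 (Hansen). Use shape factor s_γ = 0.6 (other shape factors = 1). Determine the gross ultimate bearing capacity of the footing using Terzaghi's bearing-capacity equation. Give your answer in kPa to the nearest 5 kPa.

Water table at ground surface, so effective unit weight γ' = 19.9 − 9.81 = 10.09 kN/m³ is used throughout; overburden q = 10.09 × 1.47 = 14.832 kPa; the same γ' applies in the ½γBN_γ term.
Surcharge term q·N_q = 14.832 × 15.4 = 228.42 kPa; self-weight term 0.5·γ·B·N_γ·s_γ = 0.5 × 10.09 × 2.21 × 11.7 × 0.6 = 78.269 kPa.
q_ult = 228.42 + 78.269 = 306.69 kPa.

q_ult ≈ 305 kPa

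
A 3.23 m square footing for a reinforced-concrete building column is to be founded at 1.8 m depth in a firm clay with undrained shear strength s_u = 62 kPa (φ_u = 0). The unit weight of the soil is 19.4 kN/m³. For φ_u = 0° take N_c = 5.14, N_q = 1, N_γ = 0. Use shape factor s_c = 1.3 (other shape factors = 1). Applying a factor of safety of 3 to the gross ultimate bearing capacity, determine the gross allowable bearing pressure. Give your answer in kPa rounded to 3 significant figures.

q = γ·D_f = 19.4 × 1.8 = 34.92 kPa.
c·N_c·s_c = 62 × 5.14 × 1.3 = 414.28 kPa
q·N_q = 34.92 × 1 = 34.92 kPa
q_ult = 414.28 + 34.92 = 449.2 kPa.
q_all = q_ult / FS = 449.2 / 3 = 149.73 kPa.

q_all ≈ 150 kPa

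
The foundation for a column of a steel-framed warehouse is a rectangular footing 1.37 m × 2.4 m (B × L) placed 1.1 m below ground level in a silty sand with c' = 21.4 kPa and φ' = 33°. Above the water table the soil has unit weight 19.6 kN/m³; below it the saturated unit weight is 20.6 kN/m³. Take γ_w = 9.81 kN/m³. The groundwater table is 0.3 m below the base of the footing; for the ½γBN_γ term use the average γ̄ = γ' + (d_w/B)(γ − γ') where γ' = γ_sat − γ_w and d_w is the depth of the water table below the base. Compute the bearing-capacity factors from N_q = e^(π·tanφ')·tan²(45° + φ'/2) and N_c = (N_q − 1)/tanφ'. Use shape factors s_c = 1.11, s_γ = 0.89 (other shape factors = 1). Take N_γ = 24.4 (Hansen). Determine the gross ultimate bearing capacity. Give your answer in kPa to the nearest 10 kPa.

q_ult ≈ 1670 kPa

tan33° = 0.6494, so N_q = e^(π×0.6494)·tan²(61.5°) = 7.692 × 3.392 = 26.09.
N_c = (26.09 − 1)/tan33° = 38.64.
q = γ·D_f = 19.6 × 1.1 = 21.56 kPa.
γ' = 10.79 kN/m³; averaging over the depth B below the base, γ̄ = γ' + (d_w/B)(γ − γ') = 12.719 kN/m³.
c·N_c·s_c = 21.4 × 38.638 × 1.11 = 917.81 kPa
q·N_q = 21.56 × 26.092 = 562.54 kPa
0.5·γ·B·N_γ·s_γ = 0.5 × 12.719 × 1.37 × 24.4 × 0.89 = 189.2 kPa
q_ult = 917.81 + 562.54 + 189.2 = 1669.6 kPa.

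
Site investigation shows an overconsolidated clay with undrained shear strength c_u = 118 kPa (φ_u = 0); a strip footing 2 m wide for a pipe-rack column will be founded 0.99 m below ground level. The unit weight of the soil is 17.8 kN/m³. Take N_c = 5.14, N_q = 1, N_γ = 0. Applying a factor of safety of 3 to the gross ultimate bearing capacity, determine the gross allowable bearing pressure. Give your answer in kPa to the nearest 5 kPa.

Effective surcharge at the founding depth q = γ·D_f = 17.8 × 0.99 = 17.622 kPa.
q_ult = c·N_c + q·N_q
     = 118 × 5.14 + 17.622 × 1
     = 606.52 + 17.622 = 624.14 kPa.
q_all = q_ult / FS = 624.14 / 3 = 208.05 kPa.

q_all ≈ 210 kPa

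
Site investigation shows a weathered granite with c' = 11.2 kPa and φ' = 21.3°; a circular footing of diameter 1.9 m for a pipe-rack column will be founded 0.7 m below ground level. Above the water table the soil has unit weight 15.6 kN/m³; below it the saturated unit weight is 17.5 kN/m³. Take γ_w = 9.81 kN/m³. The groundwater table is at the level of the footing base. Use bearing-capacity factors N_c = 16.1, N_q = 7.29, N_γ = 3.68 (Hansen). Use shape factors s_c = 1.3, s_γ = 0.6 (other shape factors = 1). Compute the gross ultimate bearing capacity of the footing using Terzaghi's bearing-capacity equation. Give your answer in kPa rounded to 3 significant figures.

q_ult ≈ 330 kPa

q = γ·D_f = 15.6 × 0.7 = 10.92 kPa.
For the ½γBN_γ term take γ' = 17.5 − 9.81 = 7.69 kN/m³ (soil below base is submerged).
c·N_c·s_c = 11.2 × 16.1 × 1.3 = 234.42 kPa
q·N_q = 10.92 × 7.29 = 79.607 kPa
0.5·γ·B·N_γ·s_γ = 0.5 × 7.69 × 1.9 × 3.68 × 0.6 = 16.131 kPa
q_ult = 234.42 + 79.607 + 16.131 = 330.15 kPa.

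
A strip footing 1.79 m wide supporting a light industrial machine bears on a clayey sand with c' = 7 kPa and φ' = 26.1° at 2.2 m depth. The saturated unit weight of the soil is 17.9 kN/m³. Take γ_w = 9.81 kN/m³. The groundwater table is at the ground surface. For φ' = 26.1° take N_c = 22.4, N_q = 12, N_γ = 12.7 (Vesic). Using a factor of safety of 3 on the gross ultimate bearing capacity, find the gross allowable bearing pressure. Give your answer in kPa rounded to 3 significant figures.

With the water table at the surface the whole profile is submerged: γ' = 17.9 − 9.81 = 8.09 kN/m³, so q = γ'·D_f = 17.798 kPa; the same γ' applies in the ½γBN_γ term.
q_ult = c·N_c + q·N_q + 0.5·γ·B·N_γ
     = 7 × 22.4 + 17.798 × 12 + 0.5 × 8.09 × 1.79 × 12.7
     = 156.8 + 213.58 + 91.955 = 462.33 kPa.
q_all = 462.33 / 3 = 154.11 kPa.

q_all ≈ 154 kPa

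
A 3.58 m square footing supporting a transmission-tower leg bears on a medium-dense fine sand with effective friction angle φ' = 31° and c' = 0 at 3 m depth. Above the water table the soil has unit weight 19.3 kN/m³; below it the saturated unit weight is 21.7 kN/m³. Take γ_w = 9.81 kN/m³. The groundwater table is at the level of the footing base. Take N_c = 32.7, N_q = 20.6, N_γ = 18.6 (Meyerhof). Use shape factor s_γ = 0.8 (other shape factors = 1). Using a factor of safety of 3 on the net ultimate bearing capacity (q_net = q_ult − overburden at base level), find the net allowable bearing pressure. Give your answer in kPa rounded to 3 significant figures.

q_all(net) ≈ 484 kPa

q = γ·D_f = 19.3 × 3 = 57.9 kPa.
For the ½γBN_γ term take γ' = 21.7 − 9.81 = 11.89 kN/m³ (soil below base is submerged).
q·N_q = 57.9 × 20.6 = 1192.7 kPa
0.5·γ·B·N_γ·s_γ = 0.5 × 11.89 × 3.58 × 18.6 × 0.8 = 316.69 kPa
q_ult = 1192.7 + 316.69 = 1509.4 kPa.
q_net = 1509.4 − 57.9 = 1451.5 kPa.
q_all(net) = 1451.5 / 3 = 483.84 kPa.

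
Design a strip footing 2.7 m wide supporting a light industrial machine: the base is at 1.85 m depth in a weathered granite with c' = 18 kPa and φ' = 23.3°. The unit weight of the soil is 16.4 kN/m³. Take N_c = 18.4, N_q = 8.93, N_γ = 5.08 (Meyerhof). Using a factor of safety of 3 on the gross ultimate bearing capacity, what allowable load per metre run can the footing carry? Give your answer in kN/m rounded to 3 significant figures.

Overburden at base level: q = 16.4 × 1.85 = 30.34 kPa.
Cohesion term c·N_c = 18 × 18.4 = 331.2 kPa; surcharge term q·N_q = 30.34 × 8.93 = 270.94 kPa; self-weight term 0.5·γ·B·N_γ = 0.5 × 16.4 × 2.7 × 5.08 = 112.47 kPa.
q_ult = 331.2 + 270.94 + 112.47 = 714.61 kPa.
Gross allowable pressure q_all = 714.61 / 3 = 238.2 kPa.
Allowable wall load = q_all × B = 238.2 × 2.7 = 643.15 kN per metre run.

≈ 643 kN/m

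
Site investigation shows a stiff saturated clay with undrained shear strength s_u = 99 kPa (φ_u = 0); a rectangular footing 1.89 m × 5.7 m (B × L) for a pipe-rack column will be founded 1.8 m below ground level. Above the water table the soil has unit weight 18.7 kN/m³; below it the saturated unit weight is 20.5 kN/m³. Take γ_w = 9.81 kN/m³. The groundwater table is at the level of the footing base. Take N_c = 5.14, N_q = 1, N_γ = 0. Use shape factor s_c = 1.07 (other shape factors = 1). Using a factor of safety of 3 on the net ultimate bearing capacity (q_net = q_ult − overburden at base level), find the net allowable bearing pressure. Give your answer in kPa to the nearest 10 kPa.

Effective surcharge at the founding depth q = γ·D_f = 18.7 × 1.8 = 33.66 kPa.
q_ult = c·N_c·s_c + q·N_q
     = 99 × 5.14 × 1.07 + 33.66 × 1
     = 544.48 + 33.66 = 578.14 kPa.
q_net = 578.14 − 33.66 = 544.48 kPa.
q_all(net) = 544.48 / 3 = 181.49 kPa.

q_all(net) ≈ 180 kPa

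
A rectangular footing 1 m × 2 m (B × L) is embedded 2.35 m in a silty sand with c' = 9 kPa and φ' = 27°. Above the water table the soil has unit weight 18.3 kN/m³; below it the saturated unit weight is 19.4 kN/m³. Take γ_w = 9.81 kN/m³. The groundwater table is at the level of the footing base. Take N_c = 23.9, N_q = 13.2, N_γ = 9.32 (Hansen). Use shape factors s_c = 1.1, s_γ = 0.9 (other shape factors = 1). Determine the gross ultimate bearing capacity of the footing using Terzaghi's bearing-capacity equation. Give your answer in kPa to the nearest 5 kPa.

q = γ·D_f = 18.3 × 2.35 = 43.005 kPa.
For the ½γBN_γ term take γ' = 19.4 − 9.81 = 9.59 kN/m³ (soil below base is submerged).
c·N_c·s_c = 9 × 23.9 × 1.1 = 236.61 kPa
q·N_q = 43.005 × 13.2 = 567.67 kPa
0.5·γ·B·N_γ·s_γ = 0.5 × 9.59 × 1 × 9.32 × 0.9 = 40.22 kPa
q_ult = 236.61 + 567.67 + 40.22 = 844.5 kPa.

q_ult ≈ 845 kPa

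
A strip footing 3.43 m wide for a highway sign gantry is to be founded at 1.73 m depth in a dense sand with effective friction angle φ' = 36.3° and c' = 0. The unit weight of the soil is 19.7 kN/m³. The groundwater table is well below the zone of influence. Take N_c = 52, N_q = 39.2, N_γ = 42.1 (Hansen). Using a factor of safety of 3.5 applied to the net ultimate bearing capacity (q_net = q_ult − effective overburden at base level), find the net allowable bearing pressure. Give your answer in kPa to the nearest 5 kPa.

Overburden at base level: q = 19.7 × 1.73 = 34.081 kPa.
Surcharge term q·N_q = 34.081 × 39.2 = 1336 kPa; self-weight term 0.5·γ·B·N_γ = 0.5 × 19.7 × 3.43 × 42.1 = 1422.4 kPa.
q_ult = 1336 + 1422.4 = 2758.3 kPa.
Net ultimate: q_net = 2758.3 − 34.081 = 2724.3 kPa.
q_all(net) = 2724.3 / 3.5 = 778.36 kPa.

q_all(net) ≈ 780 kPa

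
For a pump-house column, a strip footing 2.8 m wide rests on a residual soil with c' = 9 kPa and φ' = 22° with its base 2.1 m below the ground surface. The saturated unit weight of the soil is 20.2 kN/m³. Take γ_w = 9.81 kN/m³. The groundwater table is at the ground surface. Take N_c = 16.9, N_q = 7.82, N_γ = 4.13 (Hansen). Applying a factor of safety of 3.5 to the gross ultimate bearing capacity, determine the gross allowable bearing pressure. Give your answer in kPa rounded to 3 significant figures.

With the water table at the surface the whole profile is submerged: γ' = 20.2 − 9.81 = 10.39 kN/m³, so q = γ'·D_f = 21.819 kPa; the same γ' applies in the ½γBN_γ term.
q_ult = c·N_c + q·N_q + 0.5·γ·B·N_γ
     = 9 × 16.9 + 21.819 × 7.82 + 0.5 × 10.39 × 2.8 × 4.13
     = 152.1 + 170.62 + 60.075 = 382.8 kPa.
q_all = q_ult / FS = 382.8 / 3.5 = 109.37 kPa.

q_all ≈ 109 kPa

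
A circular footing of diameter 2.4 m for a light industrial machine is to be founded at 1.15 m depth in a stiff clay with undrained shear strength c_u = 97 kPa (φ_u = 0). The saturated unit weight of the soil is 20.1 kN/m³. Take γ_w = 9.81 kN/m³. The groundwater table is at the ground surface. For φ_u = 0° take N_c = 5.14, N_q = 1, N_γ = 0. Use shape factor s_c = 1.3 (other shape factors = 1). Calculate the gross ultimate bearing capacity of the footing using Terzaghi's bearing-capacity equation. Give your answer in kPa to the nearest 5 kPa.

Water table at ground surface, so effective unit weight γ' = 20.1 − 9.81 = 10.29 kN/m³ is used throughout; overburden q = 10.29 × 1.15 = 11.834 kPa.
Cohesion term c·N_c·s_c = 97 × 5.14 × 1.3 = 648.15 kPa; surcharge term q·N_q = 11.834 × 1 = 11.834 kPa.
q_ult = 648.15 + 11.834 = 659.99 kPa.

q_ult ≈ 660 kPa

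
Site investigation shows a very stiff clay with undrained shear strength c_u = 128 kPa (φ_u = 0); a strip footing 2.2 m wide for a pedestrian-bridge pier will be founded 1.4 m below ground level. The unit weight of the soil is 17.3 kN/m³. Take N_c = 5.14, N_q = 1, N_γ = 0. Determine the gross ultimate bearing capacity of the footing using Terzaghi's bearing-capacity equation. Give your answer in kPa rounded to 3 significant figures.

q_ult ≈ 682 kPa

q = γ·D_f = 17.3 × 1.4 = 24.22 kPa.
c·N_c = 128 × 5.14 = 657.92 kPa
q·N_q = 24.22 × 1 = 24.22 kPa
q_ult = 657.92 + 24.22 = 682.14 kPa.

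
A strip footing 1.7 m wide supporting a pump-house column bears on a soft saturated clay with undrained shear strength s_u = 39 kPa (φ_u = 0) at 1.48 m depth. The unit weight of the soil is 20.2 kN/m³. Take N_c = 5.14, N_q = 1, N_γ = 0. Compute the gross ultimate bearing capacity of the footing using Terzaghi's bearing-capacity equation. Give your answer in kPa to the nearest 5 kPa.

Overburden at base level: q = 20.2 × 1.48 = 29.896 kPa.
Cohesion term c·N_c = 39 × 5.14 = 200.46 kPa; surcharge term q·N_q = 29.896 × 1 = 29.896 kPa.
q_ult = 200.46 + 29.896 = 230.36 kPa.

q_ult ≈ 230 kPa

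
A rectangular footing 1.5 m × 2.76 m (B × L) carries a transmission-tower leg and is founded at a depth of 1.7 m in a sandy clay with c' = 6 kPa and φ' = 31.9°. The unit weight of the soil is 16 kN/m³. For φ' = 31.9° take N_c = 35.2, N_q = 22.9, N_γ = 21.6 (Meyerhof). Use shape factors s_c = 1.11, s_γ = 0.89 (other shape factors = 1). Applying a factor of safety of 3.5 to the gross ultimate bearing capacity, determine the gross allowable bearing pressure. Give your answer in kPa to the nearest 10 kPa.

q_all ≈ 310 kPa

Overburden at base level: q = 16 × 1.7 = 27.2 kPa.
Cohesion term c·N_c·s_c = 6 × 35.2 × 1.11 = 234.43 kPa; surcharge term q·N_q = 27.2 × 22.9 = 622.88 kPa; self-weight term 0.5·γ·B·N_γ·s_γ = 0.5 × 16 × 1.5 × 21.6 × 0.89 = 230.69 kPa.
q_ult = 234.43 + 622.88 + 230.69 = 1088 kPa.
q_all = q_ult / FS = 1088 / 3.5 = 310.86 kPa.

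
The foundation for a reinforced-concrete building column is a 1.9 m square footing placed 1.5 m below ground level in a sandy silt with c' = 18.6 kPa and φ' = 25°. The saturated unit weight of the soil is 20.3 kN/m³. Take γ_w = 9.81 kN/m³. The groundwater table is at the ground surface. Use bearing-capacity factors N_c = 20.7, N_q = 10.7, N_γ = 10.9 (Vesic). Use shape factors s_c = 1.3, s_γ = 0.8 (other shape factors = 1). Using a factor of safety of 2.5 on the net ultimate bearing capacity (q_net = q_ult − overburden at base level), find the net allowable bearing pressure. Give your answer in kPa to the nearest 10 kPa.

γ' = 20.3 − 9.81 = 10.49 kN/m³ (submerged throughout). q = 10.49 × 1.5 = 15.735 kPa; the same γ' applies in the ½γBN_γ term.
c·N_c·s_c = 18.6 × 20.7 × 1.3 = 500.53 kPa
q·N_q = 15.735 × 10.7 = 168.36 kPa
0.5·γ·B·N_γ·s_γ = 0.5 × 10.49 × 1.9 × 10.9 × 0.8 = 86.899 kPa
q_ult = 500.53 + 168.36 + 86.899 = 755.79 kPa.
q_net = 755.79 − 15.735 = 740.05 kPa.
q_all(net) = 740.05 / 2.5 = 296.02 kPa.

q_all(net) ≈ 300 kPa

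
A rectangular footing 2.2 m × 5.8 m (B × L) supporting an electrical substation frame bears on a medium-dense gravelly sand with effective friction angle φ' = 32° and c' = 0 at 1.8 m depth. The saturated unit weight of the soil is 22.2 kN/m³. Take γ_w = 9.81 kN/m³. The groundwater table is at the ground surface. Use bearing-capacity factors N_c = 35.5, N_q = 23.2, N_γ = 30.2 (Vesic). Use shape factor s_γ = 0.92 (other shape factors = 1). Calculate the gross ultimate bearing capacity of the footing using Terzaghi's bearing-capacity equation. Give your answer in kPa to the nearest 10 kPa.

q_ult ≈ 900 kPa

γ' = 22.2 − 9.81 = 12.39 kN/m³ (submerged throughout). q = 12.39 × 1.8 = 22.302 kPa; the same γ' applies in the ½γBN_γ term.
q·N_q = 22.302 × 23.2 = 517.41 kPa
0.5·γ·B·N_γ·s_γ = 0.5 × 12.39 × 2.2 × 30.2 × 0.92 = 378.67 kPa
q_ult = 517.41 + 378.67 = 896.07 kPa.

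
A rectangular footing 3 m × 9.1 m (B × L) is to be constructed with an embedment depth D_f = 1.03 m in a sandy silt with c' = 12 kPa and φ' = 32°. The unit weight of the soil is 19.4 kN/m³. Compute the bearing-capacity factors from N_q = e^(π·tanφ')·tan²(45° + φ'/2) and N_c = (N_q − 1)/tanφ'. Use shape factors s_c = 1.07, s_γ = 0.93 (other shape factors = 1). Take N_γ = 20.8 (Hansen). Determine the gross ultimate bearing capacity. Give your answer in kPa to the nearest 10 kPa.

q_ult ≈ 1480 kPa

tan32° = 0.6249, so N_q = e^(π×0.6249)·tan²(61°) = 7.121 × 3.255 = 23.18.
N_c = (23.18 − 1)/tan32° = 35.49.
Overburden at base level: q = 19.4 × 1.03 = 19.982 kPa.
Cohesion term c·N_c·s_c = 12 × 35.49 × 1.07 = 455.69 kPa; surcharge term q·N_q = 19.982 × 23.177 = 463.12 kPa; self-weight term 0.5·γ·B·N_γ·s_γ = 0.5 × 19.4 × 3 × 20.8 × 0.93 = 562.91 kPa.
q_ult = 455.69 + 463.12 + 562.91 = 1481.7 kPa.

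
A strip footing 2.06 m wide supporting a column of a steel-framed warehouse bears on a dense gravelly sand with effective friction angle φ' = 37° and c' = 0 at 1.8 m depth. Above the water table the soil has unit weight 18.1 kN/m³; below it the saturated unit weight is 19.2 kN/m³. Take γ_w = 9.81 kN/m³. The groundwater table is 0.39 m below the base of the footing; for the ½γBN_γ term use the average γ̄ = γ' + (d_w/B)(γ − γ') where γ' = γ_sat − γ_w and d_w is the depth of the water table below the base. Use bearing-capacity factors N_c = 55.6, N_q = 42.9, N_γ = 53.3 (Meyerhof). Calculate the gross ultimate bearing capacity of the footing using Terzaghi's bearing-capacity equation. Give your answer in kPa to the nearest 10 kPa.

Effective surcharge at the founding depth q = γ·D_f = 18.1 × 1.8 = 32.58 kPa.
With d_w = 0.39 m < B, γ̄ = 9.39 + (0.39/2.06) × (18.1 − 9.39) = 11.039 kN/m³.
q_ult = q·N_q + 0.5·γ·B·N_γ
     = 32.58 × 42.9 + 0.5 × 11.039 × 2.06 × 53.3
     = 1397.7 + 606.03 = 2003.7 kPa.

q_ult ≈ 2000 kPa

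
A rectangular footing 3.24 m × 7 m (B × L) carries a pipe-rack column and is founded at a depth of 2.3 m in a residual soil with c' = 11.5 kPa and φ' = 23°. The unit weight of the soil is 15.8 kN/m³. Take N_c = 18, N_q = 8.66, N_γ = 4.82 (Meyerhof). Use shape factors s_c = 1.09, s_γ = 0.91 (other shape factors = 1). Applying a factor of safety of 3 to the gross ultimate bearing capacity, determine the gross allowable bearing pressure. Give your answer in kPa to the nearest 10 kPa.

Effective surcharge at the founding depth q = γ·D_f = 15.8 × 2.3 = 36.34 kPa.
q_ult = c·N_c·s_c + q·N_q + 0.5·γ·B·N_γ·s_γ
     = 11.5 × 18 × 1.09 + 36.34 × 8.66 + 0.5 × 15.8 × 3.24 × 4.82 × 0.91
     = 225.63 + 314.7 + 112.27 = 652.6 kPa.
q_all = q_ult / FS = 652.6 / 3 = 217.53 kPa.

q_all ≈ 220 kPa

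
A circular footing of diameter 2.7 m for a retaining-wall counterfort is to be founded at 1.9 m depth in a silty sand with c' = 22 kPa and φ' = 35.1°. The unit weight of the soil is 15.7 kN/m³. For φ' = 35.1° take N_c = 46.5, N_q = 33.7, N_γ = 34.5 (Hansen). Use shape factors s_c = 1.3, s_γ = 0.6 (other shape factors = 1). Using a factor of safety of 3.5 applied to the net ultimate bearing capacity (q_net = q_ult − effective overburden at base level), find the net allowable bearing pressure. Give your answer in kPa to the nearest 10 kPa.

q_all(net) ≈ 780 kPa

q = γ·D_f = 15.7 × 1.9 = 29.83 kPa.
c·N_c·s_c = 22 × 46.5 × 1.3 = 1329.9 kPa
q·N_q = 29.83 × 33.7 = 1005.3 kPa
0.5·γ·B·N_γ·s_γ = 0.5 × 15.7 × 2.7 × 34.5 × 0.6 = 438.74 kPa
q_ult = 1329.9 + 1005.3 + 438.74 = 2773.9 kPa.
Net ultimate: q_net = 2773.9 − 29.83 = 2744.1 kPa.
q_all(net) = 2744.1 / 3.5 = 784.02 kPa.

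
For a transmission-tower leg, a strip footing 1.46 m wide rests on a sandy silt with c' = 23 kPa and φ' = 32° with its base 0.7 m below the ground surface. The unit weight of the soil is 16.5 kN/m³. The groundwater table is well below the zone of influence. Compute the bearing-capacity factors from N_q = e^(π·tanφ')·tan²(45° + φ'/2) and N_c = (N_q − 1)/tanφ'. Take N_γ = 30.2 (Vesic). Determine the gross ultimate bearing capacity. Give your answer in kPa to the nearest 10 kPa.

tan32° = 0.6249, so N_q = e^(π×0.6249)·tan²(61°) = 7.121 × 3.255 = 23.18.
N_c = (23.18 − 1)/tan32° = 35.49.
q = γ·D_f = 16.5 × 0.7 = 11.55 kPa.
c·N_c = 23 × 35.49 = 816.28 kPa
q·N_q = 11.55 × 23.177 = 267.69 kPa
0.5·γ·B·N_γ = 0.5 × 16.5 × 1.46 × 30.2 = 363.76 kPa
q_ult = 816.28 + 267.69 + 363.76 = 1447.7 kPa.

q_ult ≈ 1450 kPa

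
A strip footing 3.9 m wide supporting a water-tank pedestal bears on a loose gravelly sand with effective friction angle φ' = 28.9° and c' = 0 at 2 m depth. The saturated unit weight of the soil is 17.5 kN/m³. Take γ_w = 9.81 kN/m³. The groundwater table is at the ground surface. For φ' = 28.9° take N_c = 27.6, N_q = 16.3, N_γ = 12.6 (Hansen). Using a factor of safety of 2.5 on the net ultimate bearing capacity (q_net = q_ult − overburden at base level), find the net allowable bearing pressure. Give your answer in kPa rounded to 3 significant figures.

q_all(net) ≈ 170 kPa

With the water table at the surface the whole profile is submerged: γ' = 17.5 − 9.81 = 7.69 kN/m³, so q = γ'·D_f = 15.38 kPa; the same γ' applies in the ½γBN_γ term.
q_ult = q·N_q + 0.5·γ·B·N_γ
     = 15.38 × 16.3 + 0.5 × 7.69 × 3.9 × 12.6
     = 250.69 + 188.94 = 439.64 kPa.
q_net = 439.64 − 15.38 = 424.26 kPa.
q_all(net) = 424.26 / 2.5 = 169.7 kPa.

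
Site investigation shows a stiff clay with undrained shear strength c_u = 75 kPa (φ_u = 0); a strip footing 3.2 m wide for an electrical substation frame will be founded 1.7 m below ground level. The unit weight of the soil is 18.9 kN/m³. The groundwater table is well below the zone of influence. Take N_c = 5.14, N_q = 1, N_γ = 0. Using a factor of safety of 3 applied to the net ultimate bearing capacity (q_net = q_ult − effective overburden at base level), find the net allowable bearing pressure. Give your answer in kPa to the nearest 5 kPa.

q = γ·D_f = 18.9 × 1.7 = 32.13 kPa.
c·N_c = 75 × 5.14 = 385.5 kPa
q·N_q = 32.13 × 1 = 32.13 kPa
q_ult = 385.5 + 32.13 = 417.63 kPa.
Net ultimate: q_net = 417.63 − 32.13 = 385.5 kPa.
q_all(net) = 385.5 / 3 = 128.5 kPa.

q_all(net) ≈ 130 kPa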